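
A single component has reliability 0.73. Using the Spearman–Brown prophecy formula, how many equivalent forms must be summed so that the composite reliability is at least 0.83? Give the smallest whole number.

k ≥ ρ*(1−ρ₁)/(ρ₁(1−ρ*)) = 0.83·0.27 / (0.73·0.17) = 1.806.
Smallest integer k = 2.

2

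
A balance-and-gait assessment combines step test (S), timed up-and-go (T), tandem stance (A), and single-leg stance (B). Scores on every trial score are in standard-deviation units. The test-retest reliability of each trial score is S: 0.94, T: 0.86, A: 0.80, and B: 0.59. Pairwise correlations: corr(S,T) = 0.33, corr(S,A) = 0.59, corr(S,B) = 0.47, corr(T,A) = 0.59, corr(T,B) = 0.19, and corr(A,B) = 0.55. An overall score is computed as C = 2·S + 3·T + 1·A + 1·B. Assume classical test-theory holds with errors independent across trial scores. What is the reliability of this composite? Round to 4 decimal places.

0.9272

Var(C) = 2² + 3² + 1 + 1 + 2·[6·0.33 + 2·0.59 + 2·0.47 + 3·0.59 + 3·0.19 + 0.55] = 15 + 13.98 = 28.98.
Under uncorrelated errors the observed covariances equal the true-score covariances, so only the own-variance terms attenuate.
True-score variance = [2²·0.94 + 3²·0.86 + 0.80 + 0.59] + 13.98 = 12.89 + 13.98 = 26.87.
Reliability = 26.87 / 28.98 = 0.9272.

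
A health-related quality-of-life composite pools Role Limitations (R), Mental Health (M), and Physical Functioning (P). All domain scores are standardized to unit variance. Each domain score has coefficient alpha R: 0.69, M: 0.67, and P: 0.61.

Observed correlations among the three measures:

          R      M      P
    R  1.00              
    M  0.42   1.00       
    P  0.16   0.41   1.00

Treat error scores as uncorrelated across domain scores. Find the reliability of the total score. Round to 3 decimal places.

0.793

Var(R+M+P) = 3 + 2·[0.42 + 0.16 + 0.41] = 3 + 1.98 = 4.98.
Because errors are independent across components, Cov(Tᵢ,Tⱼ) = Cov(Xᵢ,Xⱼ); the off-diagonal part of the true-score variance is the same as above.
True-score variance = [0.69 + 0.67 + 0.61] + 1.98 = 1.97 + 1.98 = 3.95.
Reliability = 3.95 / 4.98 = 0.793.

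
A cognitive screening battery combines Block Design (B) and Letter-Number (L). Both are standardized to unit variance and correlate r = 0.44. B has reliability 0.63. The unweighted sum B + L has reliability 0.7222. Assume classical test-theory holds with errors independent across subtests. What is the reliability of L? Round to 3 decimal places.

Var(B+L) = 2 + 2·0.44 = 2.880.
True-score variance = ρ_B + ρ_L + 2·0.44, so 0.7222 = (0.63 + ρ_L + 0.88) / 2.880.
ρ_L = 0.7222·2.880 − 0.63 − 0.88 = 0.570.

0.570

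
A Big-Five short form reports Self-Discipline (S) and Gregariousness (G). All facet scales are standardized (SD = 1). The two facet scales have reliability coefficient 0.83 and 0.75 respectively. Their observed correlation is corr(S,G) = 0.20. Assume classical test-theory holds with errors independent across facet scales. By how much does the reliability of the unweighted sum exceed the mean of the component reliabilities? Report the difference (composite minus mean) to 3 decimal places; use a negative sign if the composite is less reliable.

Var(sum) = 2 + 0.4 = 2.4; true-score variance = 1.58 + 0.4 = 1.98; composite reliability = 0.8250.
Mean component reliability = 0.7900.
Difference = 0.8250 − 0.7900 = 0.035.

0.035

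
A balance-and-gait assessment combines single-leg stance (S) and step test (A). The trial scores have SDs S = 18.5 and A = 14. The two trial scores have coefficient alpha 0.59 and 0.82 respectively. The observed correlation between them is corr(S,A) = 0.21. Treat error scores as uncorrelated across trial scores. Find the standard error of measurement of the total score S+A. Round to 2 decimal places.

13.25

Var(total) = 538.25 + 108.78 = 647.03.
True-score variance = 362.647 + 108.78 = 471.428, so reliability = 0.7286.
Error variance = 647.03 − 471.428 = 175.602; SEM = √175.602 = 13.25.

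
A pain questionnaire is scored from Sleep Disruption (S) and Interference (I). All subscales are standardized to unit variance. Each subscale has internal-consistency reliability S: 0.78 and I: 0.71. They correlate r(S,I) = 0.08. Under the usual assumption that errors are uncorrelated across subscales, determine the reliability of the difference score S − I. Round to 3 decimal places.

0.723

Var(S−I) = 1 + 1 − 2·0.08 = 2 − 0.16 = 1.84.
Because errors are independent across components, Cov(Tᵢ,Tⱼ) = Cov(Xᵢ,Xⱼ); the off-diagonal part of the true-score variance is the same as above.
True-score variance = [0.78 + 0.71] − 0.16 = 1.49 − 0.16 = 1.33.
Reliability = 1.33 / 1.84 = 0.723.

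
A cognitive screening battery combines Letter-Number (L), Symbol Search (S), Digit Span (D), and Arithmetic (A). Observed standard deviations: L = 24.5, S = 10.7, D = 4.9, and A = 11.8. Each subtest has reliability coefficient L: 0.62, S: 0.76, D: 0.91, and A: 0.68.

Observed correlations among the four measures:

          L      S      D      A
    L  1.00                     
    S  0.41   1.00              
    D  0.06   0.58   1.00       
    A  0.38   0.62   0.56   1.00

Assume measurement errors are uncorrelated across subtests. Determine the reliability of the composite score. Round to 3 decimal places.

0.812

Var(L+S+D+A) = 24.5² + 10.7² + 4.9² + 11.8² + 2·[24.5·10.7·0.41 + 24.5·4.9·0.06 + 24.5·11.8·0.38 + 10.7·4.9·0.58 + 10.7·11.8·0.62 + 4.9·11.8·0.56] = 877.99 + 731.225 = 1609.21.
With uncorrelated errors the cross-covariances are all true-score covariance, so they carry over unchanged; only the diagonal terms shrink to ρᵢσᵢ².
True-score variance = [24.5²·0.62 + 10.7²·0.76 + 4.9²·0.91 + 11.8²·0.68] + 731.225 = 575.7 + 731.225 = 1306.92.
Reliability = 1306.92 / 1609.21 = 0.812.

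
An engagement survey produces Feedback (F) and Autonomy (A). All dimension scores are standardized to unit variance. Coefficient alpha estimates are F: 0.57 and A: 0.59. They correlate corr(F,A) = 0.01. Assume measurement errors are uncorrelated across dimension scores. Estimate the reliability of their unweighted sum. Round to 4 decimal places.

0.5842

Var(F+A) = 2 + 2·[0.01] = 2 + 0.02 = 2.02.
With uncorrelated errors the cross-covariances are all true-score covariance, so they carry over unchanged; only the diagonal terms shrink to ρᵢσᵢ².
True-score variance = [0.57 + 0.59] + 0.02 = 1.16 + 0.02 = 1.18.
Reliability = 1.18 / 2.02 = 0.5842.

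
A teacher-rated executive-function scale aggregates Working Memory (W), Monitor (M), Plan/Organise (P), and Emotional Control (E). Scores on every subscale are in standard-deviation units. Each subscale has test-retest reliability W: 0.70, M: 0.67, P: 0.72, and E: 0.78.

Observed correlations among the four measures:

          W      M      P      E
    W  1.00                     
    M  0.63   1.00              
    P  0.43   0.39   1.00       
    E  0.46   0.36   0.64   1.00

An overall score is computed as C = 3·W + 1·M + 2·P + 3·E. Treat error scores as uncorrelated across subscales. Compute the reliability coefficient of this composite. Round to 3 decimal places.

0.881

Var(C) = 3² + 1 + 2² + 3² + 2·[3·0.63 + 6·0.43 + 9·0.46 + 2·0.39 + 3·0.36 + 6·0.64] = 23 + 28.62 = 51.62.
Because errors are independent across components, Cov(Tᵢ,Tⱼ) = Cov(Xᵢ,Xⱼ); the off-diagonal part of the true-score variance is the same as above.
True-score variance = [3²·0.70 + 0.67 + 2²·0.72 + 3²·0.78] + 28.62 = 16.87 + 28.62 = 45.49.
Reliability = 45.49 / 51.62 = 0.881.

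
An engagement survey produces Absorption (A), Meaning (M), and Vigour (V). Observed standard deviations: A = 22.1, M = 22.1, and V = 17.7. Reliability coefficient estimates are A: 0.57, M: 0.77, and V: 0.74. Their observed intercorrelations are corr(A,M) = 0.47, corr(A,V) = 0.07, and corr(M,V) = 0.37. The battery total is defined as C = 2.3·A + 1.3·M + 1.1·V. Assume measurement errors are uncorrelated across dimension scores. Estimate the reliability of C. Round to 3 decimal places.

Var(C) = 2.3²·22.1² + 1.3²·22.1² + 1.1²·17.7² + 2·[2.99·22.1·22.1·0.47 + 2.53·22.1·17.7·0.07 + 1.43·22.1·17.7·0.37] = 3788.18 + 1925.21 = 5713.4.
With uncorrelated errors the cross-covariances are all true-score covariance, so they carry over unchanged; only the diagonal terms shrink to ρᵢσᵢ².
True-score variance = [2.3²·22.1²·0.57 + 1.3²·22.1²·0.77 + 1.1²·17.7²·0.74] + 1925.21 = 2388.79 + 1925.21 = 4314.
Reliability = 4314 / 5713.4 = 0.755.

0.755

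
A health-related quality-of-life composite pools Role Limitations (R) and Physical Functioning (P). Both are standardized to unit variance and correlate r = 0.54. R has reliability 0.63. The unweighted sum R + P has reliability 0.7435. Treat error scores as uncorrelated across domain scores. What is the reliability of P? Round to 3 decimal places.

Var(R+P) = 2 + 2·0.54 = 3.080.
True-score variance = ρ_R + ρ_P + 2·0.54, so 0.7435 = (0.63 + ρ_P + 1.08) / 3.080.
ρ_P = 0.7435·3.080 − 0.63 − 1.08 = 0.580.

0.580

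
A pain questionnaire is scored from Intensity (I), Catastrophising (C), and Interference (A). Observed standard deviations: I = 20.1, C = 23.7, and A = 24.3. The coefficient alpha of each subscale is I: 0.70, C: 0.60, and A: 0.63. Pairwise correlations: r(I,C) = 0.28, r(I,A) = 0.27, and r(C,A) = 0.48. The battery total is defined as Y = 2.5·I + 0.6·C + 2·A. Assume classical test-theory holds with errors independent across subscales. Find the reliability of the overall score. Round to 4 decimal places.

Var(Y) = 2.5²·20.1² + 0.6²·23.7² + 2²·24.3² + 2·[1.5·20.1·23.7·0.28 + 5·20.1·24.3·0.27 + 1.2·23.7·24.3·0.48] = 5089.23 + 2382.36 = 7471.59.
Because errors are independent across components, Cov(Tᵢ,Tⱼ) = Cov(Xᵢ,Xⱼ); the off-diagonal part of the true-score variance is the same as above.
True-score variance = [2.5²·20.1²·0.70 + 0.6²·23.7²·0.60 + 2²·24.3²·0.63] + 2382.36 = 3376.9 + 2382.36 = 5759.26.
Reliability = 5759.26 / 7471.59 = 0.7708.

0.7708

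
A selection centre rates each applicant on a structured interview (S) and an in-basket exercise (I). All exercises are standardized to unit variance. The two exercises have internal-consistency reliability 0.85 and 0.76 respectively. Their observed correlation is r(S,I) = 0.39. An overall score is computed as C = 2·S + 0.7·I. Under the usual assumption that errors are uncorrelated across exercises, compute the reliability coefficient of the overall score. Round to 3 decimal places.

Var(C) = 2² + 0.7² + 2·[1.4·0.39] = 4.49 + 1.092 = 5.582.
Under uncorrelated errors the observed covariances equal the true-score covariances, so only the own-variance terms attenuate.
True-score variance = [2²·0.85 + 0.7²·0.76] + 1.092 = 3.7724 + 1.092 = 4.8644.
Reliability = 4.8644 / 5.582 = 0.871.

0.871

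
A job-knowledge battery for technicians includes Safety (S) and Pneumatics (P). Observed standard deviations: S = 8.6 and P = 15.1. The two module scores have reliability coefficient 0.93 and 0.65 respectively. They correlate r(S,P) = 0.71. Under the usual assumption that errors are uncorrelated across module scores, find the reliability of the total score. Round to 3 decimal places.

0.825

Var(S+P) = 8.6² + 15.1² + 2·[8.6·15.1·0.71] = 301.97 + 184.401 = 486.371.
Because errors are independent across components, Cov(Tᵢ,Tⱼ) = Cov(Xᵢ,Xⱼ); the off-diagonal part of the true-score variance is the same as above.
True-score variance = [8.6²·0.93 + 15.1²·0.65] + 184.401 = 216.989 + 184.401 = 401.39.
Reliability = 401.39 / 486.371 = 0.825.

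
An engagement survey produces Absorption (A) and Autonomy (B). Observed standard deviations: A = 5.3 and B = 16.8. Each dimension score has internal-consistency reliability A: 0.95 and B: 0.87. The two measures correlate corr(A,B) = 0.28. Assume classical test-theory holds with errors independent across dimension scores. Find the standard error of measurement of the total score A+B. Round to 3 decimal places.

Var(total) = 310.33 + 49.8624 = 360.192.
True-score variance = 272.234 + 49.8624 = 322.097, so reliability = 0.8942.
Error variance = 360.192 − 322.097 = 38.0957; SEM = √38.0957 = 6.172.

6.172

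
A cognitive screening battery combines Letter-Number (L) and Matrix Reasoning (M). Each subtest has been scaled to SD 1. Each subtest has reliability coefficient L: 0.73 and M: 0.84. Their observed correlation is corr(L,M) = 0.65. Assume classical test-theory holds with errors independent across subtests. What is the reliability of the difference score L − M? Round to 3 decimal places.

0.386

Var(L−M) = 1 + 1 − 2·0.65 = 2 − 1.3 = 0.7.
With uncorrelated errors the cross-covariances are all true-score covariance, so they carry over unchanged; only the diagonal terms shrink to ρᵢσᵢ².
True-score variance = [0.73 + 0.84] − 1.3 = 1.57 − 1.3 = 0.27.
Reliability = 0.27 / 0.7 = 0.386.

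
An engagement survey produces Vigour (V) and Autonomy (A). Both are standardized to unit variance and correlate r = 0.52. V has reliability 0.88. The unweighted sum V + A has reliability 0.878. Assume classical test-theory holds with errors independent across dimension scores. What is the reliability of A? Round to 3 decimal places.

Var(V+A) = 2 + 2·0.52 = 3.040.
True-score variance = ρ_V + ρ_A + 2·0.52, so 0.878 = (0.88 + ρ_A + 1.04) / 3.040.
ρ_A = 0.878·3.040 − 0.88 − 1.04 = 0.749.

0.749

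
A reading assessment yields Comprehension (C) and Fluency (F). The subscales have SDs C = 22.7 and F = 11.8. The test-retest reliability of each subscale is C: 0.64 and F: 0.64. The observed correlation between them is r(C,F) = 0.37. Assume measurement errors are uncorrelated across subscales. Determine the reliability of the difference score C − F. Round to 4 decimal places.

Var(C−F) = 22.7² + 11.8² − 2·22.7·11.8·0.37 = 654.53 − 198.216 = 456.314.
Because errors are independent across components, Cov(Tᵢ,Tⱼ) = Cov(Xᵢ,Xⱼ); the off-diagonal part of the true-score variance is the same as above.
True-score variance = [22.7²·0.64 + 11.8²·0.64] − 198.216 = 418.899 − 198.216 = 220.683.
Reliability = 220.683 / 456.314 = 0.4836.

0.4836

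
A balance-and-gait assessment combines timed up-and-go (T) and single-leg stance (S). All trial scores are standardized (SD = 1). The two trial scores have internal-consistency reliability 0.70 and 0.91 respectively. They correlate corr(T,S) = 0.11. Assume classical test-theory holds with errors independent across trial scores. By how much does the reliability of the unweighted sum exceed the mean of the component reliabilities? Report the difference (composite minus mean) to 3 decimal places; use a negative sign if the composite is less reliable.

Var(sum) = 2 + 0.22 = 2.22; true-score variance = 1.61 + 0.22 = 1.83; composite reliability = 0.8243.
Mean component reliability = 0.8050.
Difference = 0.8243 − 0.8050 = 0.019.

0.019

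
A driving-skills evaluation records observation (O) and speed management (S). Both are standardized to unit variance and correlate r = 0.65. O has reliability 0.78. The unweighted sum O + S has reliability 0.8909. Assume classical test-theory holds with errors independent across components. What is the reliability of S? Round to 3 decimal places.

Var(O+S) = 2 + 2·0.65 = 3.300.
True-score variance = ρ_O + ρ_S + 2·0.65, so 0.8909 = (0.78 + ρ_S + 1.30) / 3.300.
ρ_S = 0.8909·3.300 − 0.78 − 1.30 = 0.860.

0.860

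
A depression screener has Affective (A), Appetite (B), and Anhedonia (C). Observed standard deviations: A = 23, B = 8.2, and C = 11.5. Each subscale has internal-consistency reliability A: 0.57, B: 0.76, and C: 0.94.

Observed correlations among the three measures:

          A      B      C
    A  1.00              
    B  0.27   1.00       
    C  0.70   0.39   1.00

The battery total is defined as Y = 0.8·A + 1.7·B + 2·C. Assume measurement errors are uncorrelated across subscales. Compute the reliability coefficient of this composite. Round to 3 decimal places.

0.890

Var(Y) = 0.8²·23² + 1.7²·8.2² + 2²·11.5² + 2·[1.36·23·8.2·0.27 + 1.6·23·11.5·0.70 + 3.4·8.2·11.5·0.39] = 1061.88 + 981.071 = 2042.96.
Because errors are independent across components, Cov(Tᵢ,Tⱼ) = Cov(Xᵢ,Xⱼ); the off-diagonal part of the true-score variance is the same as above.
True-score variance = [0.8²·23²·0.57 + 1.7²·8.2²·0.76 + 2²·11.5²·0.94] + 981.071 = 837.925 + 981.071 = 1819.
Reliability = 1819 / 2042.96 = 0.890.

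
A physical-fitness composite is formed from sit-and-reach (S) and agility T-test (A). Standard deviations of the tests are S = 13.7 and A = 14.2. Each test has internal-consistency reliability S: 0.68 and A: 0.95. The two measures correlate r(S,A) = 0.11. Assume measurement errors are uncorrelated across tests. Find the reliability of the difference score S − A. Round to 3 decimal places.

0.798

Var(S−A) = 13.7² + 14.2² − 2·13.7·14.2·0.11 = 389.33 − 42.7988 = 346.531.
Under uncorrelated errors the observed covariances equal the true-score covariances, so only the own-variance terms attenuate.
True-score variance = [13.7²·0.68 + 14.2²·0.95] − 42.7988 = 319.187 − 42.7988 = 276.388.
Reliability = 276.388 / 346.531 = 0.798.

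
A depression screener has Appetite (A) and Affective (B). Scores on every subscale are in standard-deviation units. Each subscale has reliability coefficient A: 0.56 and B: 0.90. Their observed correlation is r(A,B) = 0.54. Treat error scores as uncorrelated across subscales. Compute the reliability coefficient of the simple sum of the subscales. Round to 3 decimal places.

Var(A+B) = 2 + 2·[0.54] = 2 + 1.08 = 3.08.
Because errors are independent across components, Cov(Tᵢ,Tⱼ) = Cov(Xᵢ,Xⱼ); the off-diagonal part of the true-score variance is the same as above.
True-score variance = [0.56 + 0.90] + 1.08 = 1.46 + 1.08 = 2.54.
Reliability = 2.54 / 3.08 = 0.825.

0.825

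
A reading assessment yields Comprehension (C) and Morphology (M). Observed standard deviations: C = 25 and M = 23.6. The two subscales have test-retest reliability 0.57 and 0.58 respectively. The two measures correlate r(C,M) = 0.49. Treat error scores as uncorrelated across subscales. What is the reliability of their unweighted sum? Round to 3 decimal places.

Var(C+M) = 25² + 23.6² + 2·[25·23.6·0.49] = 1181.96 + 578.2 = 1760.16.
With uncorrelated errors the cross-covariances are all true-score covariance, so they carry over unchanged; only the diagonal terms shrink to ρᵢσᵢ².
True-score variance = [25²·0.57 + 23.6²·0.58] + 578.2 = 679.287 + 578.2 = 1257.49.
Reliability = 1257.49 / 1760.16 = 0.714.

0.714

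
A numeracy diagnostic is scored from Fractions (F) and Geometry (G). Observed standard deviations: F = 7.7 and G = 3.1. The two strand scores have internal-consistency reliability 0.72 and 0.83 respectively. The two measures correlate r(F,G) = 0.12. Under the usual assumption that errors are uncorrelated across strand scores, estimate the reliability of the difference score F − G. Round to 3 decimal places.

0.711

Var(F−G) = 7.7² + 3.1² − 2·7.7·3.1·0.12 = 68.9 − 5.7288 = 63.1712.
Under uncorrelated errors the observed covariances equal the true-score covariances, so only the own-variance terms attenuate.
True-score variance = [7.7²·0.72 + 3.1²·0.83] − 5.7288 = 50.6651 − 5.7288 = 44.9363.
Reliability = 44.9363 / 63.1712 = 0.711.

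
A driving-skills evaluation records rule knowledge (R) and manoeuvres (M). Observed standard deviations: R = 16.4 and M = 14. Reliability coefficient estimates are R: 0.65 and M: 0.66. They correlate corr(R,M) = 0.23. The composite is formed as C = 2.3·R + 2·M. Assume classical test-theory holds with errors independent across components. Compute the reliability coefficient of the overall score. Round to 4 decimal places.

Var(C) = 2.3²·16.4² + 2²·14² + 2·[4.6·16.4·14·0.23] = 2206.8 + 485.834 = 2692.63.
Because errors are independent across components, Cov(Tᵢ,Tⱼ) = Cov(Xᵢ,Xⱼ); the off-diagonal part of the true-score variance is the same as above.
True-score variance = [2.3²·16.4²·0.65 + 2²·14²·0.66] + 485.834 = 1442.26 + 485.834 = 1928.09.
Reliability = 1928.09 / 2692.63 = 0.7161.

0.7161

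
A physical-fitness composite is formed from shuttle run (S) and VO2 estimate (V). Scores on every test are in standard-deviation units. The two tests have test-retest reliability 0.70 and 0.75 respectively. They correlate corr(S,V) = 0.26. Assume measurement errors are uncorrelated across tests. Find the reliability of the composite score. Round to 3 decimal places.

0.782

Var(S+V) = 2 + 2·[0.26] = 2 + 0.52 = 2.52.
With uncorrelated errors the cross-covariances are all true-score covariance, so they carry over unchanged; only the diagonal terms shrink to ρᵢσᵢ².
True-score variance = [0.70 + 0.75] + 0.52 = 1.45 + 0.52 = 1.97.
Reliability = 1.97 / 2.52 = 0.782.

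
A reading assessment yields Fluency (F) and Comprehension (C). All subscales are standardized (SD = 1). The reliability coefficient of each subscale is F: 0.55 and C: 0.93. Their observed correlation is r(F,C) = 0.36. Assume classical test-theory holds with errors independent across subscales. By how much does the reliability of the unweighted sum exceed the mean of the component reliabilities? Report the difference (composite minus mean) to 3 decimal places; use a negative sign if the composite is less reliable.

Var(sum) = 2 + 0.72 = 2.72; true-score variance = 1.48 + 0.72 = 2.2; composite reliability = 0.8088.
Mean component reliability = 0.7400.
Difference = 0.8088 − 0.7400 = 0.069.

0.069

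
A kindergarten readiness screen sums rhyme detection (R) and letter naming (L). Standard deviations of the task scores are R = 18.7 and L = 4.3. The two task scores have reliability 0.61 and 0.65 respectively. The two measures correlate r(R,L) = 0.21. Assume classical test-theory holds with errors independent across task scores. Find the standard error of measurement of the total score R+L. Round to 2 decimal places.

11.95

Var(total) = 368.18 + 33.7722 = 401.952.
True-score variance = 225.329 + 33.7722 = 259.102, so reliability = 0.6446.
Error variance = 401.952 − 259.102 = 142.851; SEM = √142.851 = 11.95.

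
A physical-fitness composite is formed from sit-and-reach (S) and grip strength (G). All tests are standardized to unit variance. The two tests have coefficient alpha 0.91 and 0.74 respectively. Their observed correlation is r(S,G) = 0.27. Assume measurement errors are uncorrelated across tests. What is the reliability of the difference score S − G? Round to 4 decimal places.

Var(S−G) = 1 + 1 − 2·0.27 = 2 − 0.54 = 1.46.
With uncorrelated errors the cross-covariances are all true-score covariance, so they carry over unchanged; only the diagonal terms shrink to ρᵢσᵢ².
True-score variance = [0.91 + 0.74] − 0.54 = 1.65 − 0.54 = 1.11.
Reliability = 1.11 / 1.46 = 0.7603.

0.7603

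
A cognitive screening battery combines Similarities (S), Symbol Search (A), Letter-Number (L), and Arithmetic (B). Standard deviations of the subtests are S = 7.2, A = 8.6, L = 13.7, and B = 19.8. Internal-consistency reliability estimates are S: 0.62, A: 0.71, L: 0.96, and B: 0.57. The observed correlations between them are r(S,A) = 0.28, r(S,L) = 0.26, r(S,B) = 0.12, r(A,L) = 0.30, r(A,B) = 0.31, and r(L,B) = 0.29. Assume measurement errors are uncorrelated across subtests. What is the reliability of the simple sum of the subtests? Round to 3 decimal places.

0.813

Var(S+A+L+B) = 7.2² + 8.6² + 13.7² + 19.8² + 2·[7.2·8.6·0.28 + 7.2·13.7·0.26 + 7.2·19.8·0.12 + 8.6·13.7·0.30 + 8.6·19.8·0.31 + 13.7·19.8·0.29] = 705.53 + 453.779 = 1159.31.
With uncorrelated errors the cross-covariances are all true-score covariance, so they carry over unchanged; only the diagonal terms shrink to ρᵢσᵢ².
True-score variance = [7.2²·0.62 + 8.6²·0.71 + 13.7²·0.96 + 19.8²·0.57] + 453.779 = 488.298 + 453.779 = 942.076.
Reliability = 942.076 / 1159.31 = 0.813.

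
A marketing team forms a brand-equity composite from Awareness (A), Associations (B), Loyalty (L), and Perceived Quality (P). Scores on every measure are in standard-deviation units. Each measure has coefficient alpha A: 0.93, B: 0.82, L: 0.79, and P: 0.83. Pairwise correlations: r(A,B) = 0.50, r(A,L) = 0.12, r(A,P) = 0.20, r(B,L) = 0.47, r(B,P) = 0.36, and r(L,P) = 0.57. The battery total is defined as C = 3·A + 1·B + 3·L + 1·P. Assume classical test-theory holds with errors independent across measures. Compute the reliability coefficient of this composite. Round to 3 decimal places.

0.914

Var(C) = 3² + 1 + 3² + 1 + 2·[3·0.50 + 9·0.12 + 3·0.20 + 3·0.47 + 0.36 + 3·0.57] = 20 + 13.32 = 33.32.
With uncorrelated errors the cross-covariances are all true-score covariance, so they carry over unchanged; only the diagonal terms shrink to ρᵢσᵢ².
True-score variance = [3²·0.93 + 0.82 + 3²·0.79 + 0.83] + 13.32 = 17.13 + 13.32 = 30.45.
Reliability = 30.45 / 33.32 = 0.914.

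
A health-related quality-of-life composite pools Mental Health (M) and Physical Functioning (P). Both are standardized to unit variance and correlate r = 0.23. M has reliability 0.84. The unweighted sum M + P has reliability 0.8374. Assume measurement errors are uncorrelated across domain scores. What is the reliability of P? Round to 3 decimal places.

0.760

Var(M+P) = 2 + 2·0.23 = 2.460.
True-score variance = ρ_M + ρ_P + 2·0.23, so 0.8374 = (0.84 + ρ_P + 0.46) / 2.460.
ρ_P = 0.8374·2.460 − 0.84 − 0.46 = 0.760.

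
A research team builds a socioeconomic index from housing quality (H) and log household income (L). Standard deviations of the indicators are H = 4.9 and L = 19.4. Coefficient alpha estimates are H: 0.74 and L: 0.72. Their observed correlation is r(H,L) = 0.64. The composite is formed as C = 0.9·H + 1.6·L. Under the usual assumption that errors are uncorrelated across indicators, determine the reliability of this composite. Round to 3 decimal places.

Var(C) = 0.9²·4.9² + 1.6²·19.4² + 2·[1.44·4.9·19.4·0.64] = 982.93 + 175.215 = 1158.14.
With uncorrelated errors the cross-covariances are all true-score covariance, so they carry over unchanged; only the diagonal terms shrink to ρᵢσᵢ².
True-score variance = [0.9²·4.9²·0.74 + 1.6²·19.4²·0.72] + 175.215 = 708.098 + 175.215 = 883.313.
Reliability = 883.313 / 1158.14 = 0.763.

0.763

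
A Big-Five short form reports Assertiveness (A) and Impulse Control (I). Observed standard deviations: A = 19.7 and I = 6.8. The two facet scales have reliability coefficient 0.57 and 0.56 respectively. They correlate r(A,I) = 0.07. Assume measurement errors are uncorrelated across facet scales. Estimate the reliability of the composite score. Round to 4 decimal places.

Var(A+I) = 19.7² + 6.8² + 2·[19.7·6.8·0.07] = 434.33 + 18.7544 = 453.084.
With uncorrelated errors the cross-covariances are all true-score covariance, so they carry over unchanged; only the diagonal terms shrink to ρᵢσᵢ².
True-score variance = [19.7²·0.57 + 6.8²·0.56] + 18.7544 = 247.106 + 18.7544 = 265.86.
Reliability = 265.86 / 453.084 = 0.5868.

0.5868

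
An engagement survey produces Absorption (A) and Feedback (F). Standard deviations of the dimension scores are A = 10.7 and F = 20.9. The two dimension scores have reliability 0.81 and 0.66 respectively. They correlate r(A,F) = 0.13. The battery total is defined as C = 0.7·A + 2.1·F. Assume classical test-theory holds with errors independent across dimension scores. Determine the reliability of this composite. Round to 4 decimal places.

0.6781

Var(C) = 0.7²·10.7² + 2.1²·20.9² + 2·[1.47·10.7·20.9·0.13] = 1982.43 + 85.4714 = 2067.9.
Because errors are independent across components, Cov(Tᵢ,Tⱼ) = Cov(Xᵢ,Xⱼ); the off-diagonal part of the true-score variance is the same as above.
True-score variance = [0.7²·10.7²·0.81 + 2.1²·20.9²·0.66] + 85.4714 = 1316.82 + 85.4714 = 1402.29.
Reliability = 1402.29 / 2067.9 = 0.6781.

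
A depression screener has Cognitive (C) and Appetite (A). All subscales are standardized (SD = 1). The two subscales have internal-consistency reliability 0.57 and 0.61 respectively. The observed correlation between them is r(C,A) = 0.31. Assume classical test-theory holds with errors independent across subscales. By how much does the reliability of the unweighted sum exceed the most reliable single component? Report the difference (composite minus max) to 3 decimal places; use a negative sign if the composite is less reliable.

0.077

Var(sum) = 2 + 0.62 = 2.62; true-score variance = 1.18 + 0.62 = 1.8; composite reliability = 0.6870.
Max component reliability = 0.6100.
Difference = 0.6870 − 0.6100 = 0.077.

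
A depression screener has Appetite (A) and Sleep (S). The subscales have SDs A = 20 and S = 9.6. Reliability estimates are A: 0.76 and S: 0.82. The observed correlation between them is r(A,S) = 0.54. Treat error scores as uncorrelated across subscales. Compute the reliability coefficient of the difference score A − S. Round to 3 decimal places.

Var(A−S) = 20² + 9.6² − 2·20·9.6·0.54 = 492.16 − 207.36 = 284.8.
With uncorrelated errors the cross-covariances are all true-score covariance, so they carry over unchanged; only the diagonal terms shrink to ρᵢσᵢ².
True-score variance = [20²·0.76 + 9.6²·0.82] − 207.36 = 379.571 − 207.36 = 172.211.
Reliability = 172.211 / 284.8 = 0.605.

0.605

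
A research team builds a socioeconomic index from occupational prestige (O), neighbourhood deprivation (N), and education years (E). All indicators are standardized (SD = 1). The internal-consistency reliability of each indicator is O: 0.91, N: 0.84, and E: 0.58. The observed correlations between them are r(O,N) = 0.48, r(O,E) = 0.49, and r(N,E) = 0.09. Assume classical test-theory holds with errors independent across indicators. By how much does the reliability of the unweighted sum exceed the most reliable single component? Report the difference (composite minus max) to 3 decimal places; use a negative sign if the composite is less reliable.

Var(sum) = 3 + 2.12 = 5.12; true-score variance = 2.33 + 2.12 = 4.45; composite reliability = 0.8691.
Max component reliability = 0.9100.
Difference = 0.8691 − 0.9100 = -0.041.

-0.041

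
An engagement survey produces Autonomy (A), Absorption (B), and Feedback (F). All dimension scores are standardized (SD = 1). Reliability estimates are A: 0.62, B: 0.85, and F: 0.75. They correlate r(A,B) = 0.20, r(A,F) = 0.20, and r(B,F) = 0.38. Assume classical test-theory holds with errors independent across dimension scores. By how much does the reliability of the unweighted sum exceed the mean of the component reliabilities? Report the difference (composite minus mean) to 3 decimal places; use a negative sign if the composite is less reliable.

Var(sum) = 3 + 1.56 = 4.56; true-score variance = 2.22 + 1.56 = 3.78; composite reliability = 0.8289.
Mean component reliability = 0.7400.
Difference = 0.8289 − 0.7400 = 0.089.

0.089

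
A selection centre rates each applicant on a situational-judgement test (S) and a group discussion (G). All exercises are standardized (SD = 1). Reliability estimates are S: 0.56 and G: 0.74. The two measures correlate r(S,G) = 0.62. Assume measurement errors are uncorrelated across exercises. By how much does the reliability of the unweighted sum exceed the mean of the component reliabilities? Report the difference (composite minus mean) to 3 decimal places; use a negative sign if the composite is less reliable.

0.134

Var(sum) = 2 + 1.24 = 3.24; true-score variance = 1.3 + 1.24 = 2.54; composite reliability = 0.7840.
Mean component reliability = 0.6500.
Difference = 0.7840 − 0.6500 = 0.134.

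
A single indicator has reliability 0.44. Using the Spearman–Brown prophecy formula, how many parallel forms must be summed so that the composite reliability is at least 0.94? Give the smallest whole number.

20

k ≥ ρ*(1−ρ₁)/(ρ₁(1−ρ*)) = 0.94·0.56 / (0.44·0.06) = 19.939.
Smallest integer k = 20.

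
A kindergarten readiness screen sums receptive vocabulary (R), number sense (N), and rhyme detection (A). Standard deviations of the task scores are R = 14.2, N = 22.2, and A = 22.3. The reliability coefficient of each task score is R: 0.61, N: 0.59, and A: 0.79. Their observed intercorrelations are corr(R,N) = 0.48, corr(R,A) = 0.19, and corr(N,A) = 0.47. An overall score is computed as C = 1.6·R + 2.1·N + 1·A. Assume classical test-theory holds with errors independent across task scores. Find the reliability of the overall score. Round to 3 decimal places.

0.777

Var(C) = 1.6²·14.2² + 2.1²·22.2² + 22.3² + 2·[3.36·14.2·22.2·0.48 + 1.6·14.2·22.3·0.19 + 2.1·22.2·22.3·0.47] = 3186.91 + 2186.62 = 5373.53.
Under uncorrelated errors the observed covariances equal the true-score covariances, so only the own-variance terms attenuate.
True-score variance = [1.6²·14.2²·0.61 + 2.1²·22.2²·0.59 + 22.3²·0.79] + 2186.62 = 1990.06 + 2186.62 = 4176.68.
Reliability = 4176.68 / 5373.53 = 0.777.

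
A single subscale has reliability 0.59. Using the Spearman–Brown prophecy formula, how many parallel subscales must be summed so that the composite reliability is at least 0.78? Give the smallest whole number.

3

k ≥ ρ*(1−ρ₁)/(ρ₁(1−ρ*)) = 0.78·0.41 / (0.59·0.22) = 2.464.
Smallest integer k = 3.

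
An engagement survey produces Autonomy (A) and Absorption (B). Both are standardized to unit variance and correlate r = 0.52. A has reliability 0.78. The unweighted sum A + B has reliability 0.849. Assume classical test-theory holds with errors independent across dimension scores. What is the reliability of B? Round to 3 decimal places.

Var(A+B) = 2 + 2·0.52 = 3.040.
True-score variance = ρ_A + ρ_B + 2·0.52, so 0.849 = (0.78 + ρ_B + 1.04) / 3.040.
ρ_B = 0.849·3.040 − 0.78 − 1.04 = 0.761.

0.761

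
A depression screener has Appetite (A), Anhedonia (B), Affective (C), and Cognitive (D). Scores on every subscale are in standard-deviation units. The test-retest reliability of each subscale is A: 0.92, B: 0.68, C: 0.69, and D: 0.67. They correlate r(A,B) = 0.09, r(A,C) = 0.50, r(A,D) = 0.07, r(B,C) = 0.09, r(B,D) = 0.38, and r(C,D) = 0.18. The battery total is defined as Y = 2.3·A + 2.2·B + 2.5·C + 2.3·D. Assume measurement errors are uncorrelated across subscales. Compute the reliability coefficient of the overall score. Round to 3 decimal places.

Var(Y) = 2.3² + 2.2² + 2.5² + 2.3² + 2·[5.06·0.09 + 5.75·0.50 + 5.29·0.07 + 5.5·0.09 + 5.06·0.38 + 5.75·0.18] = 21.67 + 14.307 = 35.977.
Under uncorrelated errors the observed covariances equal the true-score covariances, so only the own-variance terms attenuate.
True-score variance = [2.3²·0.92 + 2.2²·0.68 + 2.5²·0.69 + 2.3²·0.67] + 14.307 = 16.0148 + 14.307 = 30.3218.
Reliability = 30.3218 / 35.977 = 0.843.

0.843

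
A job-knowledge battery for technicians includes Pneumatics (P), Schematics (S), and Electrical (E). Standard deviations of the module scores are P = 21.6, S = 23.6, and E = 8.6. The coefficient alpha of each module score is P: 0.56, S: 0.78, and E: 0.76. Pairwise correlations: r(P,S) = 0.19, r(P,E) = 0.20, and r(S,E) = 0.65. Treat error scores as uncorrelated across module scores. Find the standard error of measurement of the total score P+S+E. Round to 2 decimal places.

18.59

Var(total) = 1097.48 + 531.861 = 1629.34.
True-score variance = 751.912 + 531.861 = 1283.77, so reliability = 0.7879.
Error variance = 1629.34 − 1283.77 = 345.568; SEM = √345.568 = 18.59.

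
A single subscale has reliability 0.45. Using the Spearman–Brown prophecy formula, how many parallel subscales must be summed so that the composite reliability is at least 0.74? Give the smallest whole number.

4

k ≥ ρ*(1−ρ₁)/(ρ₁(1−ρ*)) = 0.74·0.55 / (0.45·0.26) = 3.479.
Smallest integer k = 4.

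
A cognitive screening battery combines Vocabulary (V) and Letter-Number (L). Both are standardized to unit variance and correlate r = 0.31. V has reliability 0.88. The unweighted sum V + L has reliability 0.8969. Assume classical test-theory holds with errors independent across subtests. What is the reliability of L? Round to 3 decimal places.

Var(V+L) = 2 + 2·0.31 = 2.620.
True-score variance = ρ_V + ρ_L + 2·0.31, so 0.8969 = (0.88 + ρ_L + 0.62) / 2.620.
ρ_L = 0.8969·2.620 − 0.88 − 0.62 = 0.850.

0.850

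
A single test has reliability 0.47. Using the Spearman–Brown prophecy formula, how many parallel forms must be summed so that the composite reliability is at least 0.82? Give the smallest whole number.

6

k ≥ ρ*(1−ρ₁)/(ρ₁(1−ρ*)) = 0.82·0.53 / (0.47·0.18) = 5.137.
Smallest integer k = 6.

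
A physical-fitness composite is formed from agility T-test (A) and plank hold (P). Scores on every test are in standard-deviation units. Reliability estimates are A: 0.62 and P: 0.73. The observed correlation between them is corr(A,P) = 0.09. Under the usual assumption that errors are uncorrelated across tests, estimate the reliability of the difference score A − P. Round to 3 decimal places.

Var(A−P) = 1 + 1 − 2·0.09 = 2 − 0.18 = 1.82.
With uncorrelated errors the cross-covariances are all true-score covariance, so they carry over unchanged; only the diagonal terms shrink to ρᵢσᵢ².
True-score variance = [0.62 + 0.73] − 0.18 = 1.35 − 0.18 = 1.17.
Reliability = 1.17 / 1.82 = 0.643.

0.643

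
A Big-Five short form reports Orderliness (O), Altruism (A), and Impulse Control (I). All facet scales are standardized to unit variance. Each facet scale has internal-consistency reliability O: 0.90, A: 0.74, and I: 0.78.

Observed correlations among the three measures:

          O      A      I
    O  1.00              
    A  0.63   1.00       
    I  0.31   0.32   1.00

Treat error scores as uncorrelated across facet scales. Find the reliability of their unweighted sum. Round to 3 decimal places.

0.895

Var(O+A+I) = 3 + 2·[0.63 + 0.31 + 0.32] = 3 + 2.52 = 5.52.
Under uncorrelated errors the observed covariances equal the true-score covariances, so only the own-variance terms attenuate.
True-score variance = [0.90 + 0.74 + 0.78] + 2.52 = 2.42 + 2.52 = 4.94.
Reliability = 4.94 / 5.52 = 0.895.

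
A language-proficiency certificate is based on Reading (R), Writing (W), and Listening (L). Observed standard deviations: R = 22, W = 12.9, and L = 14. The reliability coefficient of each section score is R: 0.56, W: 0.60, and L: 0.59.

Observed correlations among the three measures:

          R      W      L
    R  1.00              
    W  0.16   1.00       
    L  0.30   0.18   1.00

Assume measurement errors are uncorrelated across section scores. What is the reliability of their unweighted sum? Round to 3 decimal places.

0.697

Var(R+W+L) = 22² + 12.9² + 14² + 2·[22·12.9·0.16 + 22·14·0.30 + 12.9·14·0.18] = 846.41 + 340.632 = 1187.04.
With uncorrelated errors the cross-covariances are all true-score covariance, so they carry over unchanged; only the diagonal terms shrink to ρᵢσᵢ².
True-score variance = [22²·0.56 + 12.9²·0.60 + 14²·0.59] + 340.632 = 486.526 + 340.632 = 827.158.
Reliability = 827.158 / 1187.04 = 0.697.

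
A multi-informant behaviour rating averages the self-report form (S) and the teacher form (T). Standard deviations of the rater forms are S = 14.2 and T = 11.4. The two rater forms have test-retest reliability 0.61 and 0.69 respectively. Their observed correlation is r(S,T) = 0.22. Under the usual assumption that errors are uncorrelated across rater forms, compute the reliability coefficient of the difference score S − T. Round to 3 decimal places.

Var(S−T) = 14.2² + 11.4² − 2·14.2·11.4·0.22 = 331.6 − 71.2272 = 260.373.
With uncorrelated errors the cross-covariances are all true-score covariance, so they carry over unchanged; only the diagonal terms shrink to ρᵢσᵢ².
True-score variance = [14.2²·0.61 + 11.4²·0.69] − 71.2272 = 212.673 − 71.2272 = 141.446.
Reliability = 141.446 / 260.373 = 0.543.

0.543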